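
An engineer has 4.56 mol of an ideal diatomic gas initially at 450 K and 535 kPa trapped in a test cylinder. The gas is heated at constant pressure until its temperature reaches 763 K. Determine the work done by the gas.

V₁ = nRT₁/P₁ = 4.56×8.314×450/535 = 31.9 L.
Isobaric: P stays 535 kPa; V/T = const ⇒ T₂ = 763 K, V₂ = 54.1 L.
W = PΔV = 535×(54.1−31.9) kPa·L = 11900 J.

11900 J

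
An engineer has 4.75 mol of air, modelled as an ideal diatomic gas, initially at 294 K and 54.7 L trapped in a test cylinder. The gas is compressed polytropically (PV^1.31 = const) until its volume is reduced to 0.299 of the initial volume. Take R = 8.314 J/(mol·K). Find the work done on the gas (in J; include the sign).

P₁ = nRT₁/V₁ = 4.75×8.314×294/54.7 = 212 kPa.
Polytropic n=1.31: T₂ = T₁(V₁/V₂)^(n−1) = 294×(3.34)^0.31 = 427 K; P₂ = P₁(V₁/V₂)^n = 1030 kPa.
W = (P₁V₁−P₂V₂)/(n−1) = (212×54.7−1030×16.4)/0.31 = -17000 J.
Work done on the gas = −W_by = 17000 J.

17000 J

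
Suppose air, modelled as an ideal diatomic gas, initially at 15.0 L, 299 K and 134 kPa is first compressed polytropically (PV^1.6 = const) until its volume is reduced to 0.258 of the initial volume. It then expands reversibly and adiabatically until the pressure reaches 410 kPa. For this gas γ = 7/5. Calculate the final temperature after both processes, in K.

n = P₁V₁/(RT₁) = 134×15.0/(8.314×299) = 0.809 mol.
Step 1 — Polytropic n=1.6: T₂ = T₁(V₁/V₂)^(n−1) = 299×(3.88)^0.60 = 674 K; P₂ = P₁(V₁/V₂)^n = 1170 kPa.
W = (P₁V₁−P₂V₂)/(n−1) = (134×15.0−1170×3.87)/0.60 = -4200 J.
ΔU = nCvΔT = 0.809×20.8×(674−299) = 6300 J.
Q = ΔU + W = 2100 J.
State after step 1: P = 1170 kPa, V = 3.87 L, T = 674 K.
Step 2 — Adiabatic: T₂/T₁ = (P₂/P₁)^((γ−1)/γ) ⇒ T₂ = 674×(0.350)^0.286 = 499 K; V₂ = 8.19 L.
ΔU = nCvΔT = 0.809×20.8×(499−674) = -2930 J.
Q = 0 for an adiabatic process, so W = −ΔU = 2930 J.
Net over both steps: W = -1270 J, Q = 2100 J, ΔU = 3370 J.

499 K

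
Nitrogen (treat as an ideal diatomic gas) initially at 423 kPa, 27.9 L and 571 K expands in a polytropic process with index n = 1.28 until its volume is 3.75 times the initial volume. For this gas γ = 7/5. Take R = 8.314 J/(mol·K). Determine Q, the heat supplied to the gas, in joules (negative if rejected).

n = P₁V₁/(RT₁) = 423×27.9/(8.314×571) = 2.49 mol.
Polytropic n=1.28: T₂ = T₁(V₁/V₂)^(n−1) = 571×(0.267)^0.28 = 394 K; P₂ = P₁(V₁/V₂)^n = 77.9 kPa.
W = (P₁V₁−P₂V₂)/(n−1) = (423×27.9−77.9×105)/0.28 = 13000 J.
ΔU = nCvΔT = 2.49×20.8×(394−571) = -9130 J.
Q = ΔU + W = 3910 J.

3910 J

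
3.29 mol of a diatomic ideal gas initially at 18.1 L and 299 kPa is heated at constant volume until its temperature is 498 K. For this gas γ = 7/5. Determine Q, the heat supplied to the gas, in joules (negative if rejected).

T₁ = P₁V₁/(nR) = 299×18.1/(3.29×8.314) = 198 K.
Isochoric: V stays 18.1 L; P/T = const ⇒ T₂ = 498 K, P₂ = 753 kPa.
W = 0 (no volume change).
ΔU = nCvΔT = 3.29×20.8×(498−198) = 20500 J.
Q = ΔU = 20500 J.

20500 J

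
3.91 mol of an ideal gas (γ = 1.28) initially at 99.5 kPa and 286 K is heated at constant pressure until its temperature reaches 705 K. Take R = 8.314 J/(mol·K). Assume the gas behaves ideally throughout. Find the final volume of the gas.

V₁ = nRT₁/P₁ = 3.91×8.314×286/99.5 = 93.4 L.
Isobaric: P stays 99.5 kPa; V/T = const ⇒ T₂ = 705 K, V₂ = 230 L.

230 L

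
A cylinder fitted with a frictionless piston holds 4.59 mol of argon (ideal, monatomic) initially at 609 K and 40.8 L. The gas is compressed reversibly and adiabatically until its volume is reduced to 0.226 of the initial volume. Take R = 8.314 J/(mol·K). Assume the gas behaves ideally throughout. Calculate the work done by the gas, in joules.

P₁ = nRT₁/V₁ = 4.59×8.314×609/40.8 = 570 kPa.
Adiabatic: TV^(γ−1) = const ⇒ T₂ = 609×(4.42)^0.667 = 1640 K; PV^γ = const ⇒ P₂ = 6790 kPa.
ΔU = nCvΔT = 4.59×12.5×(1640−609) = 59100 J.
Q = 0 for an adiabatic process, so W = −ΔU = -59100 J.

-59100 J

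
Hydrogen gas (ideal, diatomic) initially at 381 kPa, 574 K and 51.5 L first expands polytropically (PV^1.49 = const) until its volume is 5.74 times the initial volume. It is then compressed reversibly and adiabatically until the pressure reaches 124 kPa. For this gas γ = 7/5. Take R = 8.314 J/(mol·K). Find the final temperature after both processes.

372 K

n = P₁V₁/(RT₁) = 381×51.5/(8.314×574) = 4.11 mol.
Step 1 — Polytropic n=1.49: T₂ = T₁(V₁/V₂)^(n−1) = 574×(0.174)^0.49 = 244 K; P₂ = P₁(V₁/V₂)^n = 28.2 kPa.
W = (P₁V₁−P₂V₂)/(n−1) = (381×51.5−28.2×296)/0.49 = 23000 J.
ΔU = nCvΔT = 4.11×20.8×(244−574) = -28200 J.
Q = ΔU + W = -5180 J.
State after step 1: P = 28.2 kPa, V = 296 L, T = 244 K.
Step 2 — Adiabatic: T₂/T₁ = (P₂/P₁)^((γ−1)/γ) ⇒ T₂ = 244×(4.40)^0.286 = 372 K; V₂ = 103 L.
ΔU = nCvΔT = 4.11×20.8×(372−244) = 11000 J.
Q = 0 for an adiabatic process, so W = −ΔU = -11000 J.
Net over both steps: W = 12100 J, Q = -5180 J, ΔU = -17200 J.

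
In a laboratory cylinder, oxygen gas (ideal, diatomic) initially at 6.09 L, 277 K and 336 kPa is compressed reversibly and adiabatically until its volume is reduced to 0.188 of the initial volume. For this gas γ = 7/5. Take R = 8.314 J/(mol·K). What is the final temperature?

541 K

Adiabatic: TV^(γ−1) = const ⇒ T₂ = 277×(5.32)^0.400 = 541 K; PV^γ = const ⇒ P₂ = 3490 kPa.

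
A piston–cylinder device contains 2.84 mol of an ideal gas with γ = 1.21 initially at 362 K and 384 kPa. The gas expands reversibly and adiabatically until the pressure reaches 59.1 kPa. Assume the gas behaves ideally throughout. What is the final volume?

V₁ = nRT₁/P₁ = 2.84×8.314×362/384 = 22.3 L.
Adiabatic: T₂/T₁ = (P₂/P₁)^((γ−1)/γ) ⇒ T₂ = 362×(0.154)^0.174 = 262 K; V₂ = 105 L.

105 L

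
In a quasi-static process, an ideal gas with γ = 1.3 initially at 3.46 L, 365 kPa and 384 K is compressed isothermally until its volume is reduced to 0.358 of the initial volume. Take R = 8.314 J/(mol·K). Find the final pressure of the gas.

Isothermal: T stays 384 K; PV = const ⇒ V₂ = 1.24 L, P₂ = 1020 kPa.

1020 kPa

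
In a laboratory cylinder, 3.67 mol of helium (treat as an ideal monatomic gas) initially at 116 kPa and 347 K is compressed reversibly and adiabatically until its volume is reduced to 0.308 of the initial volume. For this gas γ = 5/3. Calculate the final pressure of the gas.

V₁ = nRT₁/P₁ = 3.67×8.314×347/116 = 91.3 L.
Adiabatic: TV^(γ−1) = const ⇒ T₂ = 347×(3.25)^0.667 = 761 K; PV^γ = const ⇒ P₂ = 826 kPa.

826 kPa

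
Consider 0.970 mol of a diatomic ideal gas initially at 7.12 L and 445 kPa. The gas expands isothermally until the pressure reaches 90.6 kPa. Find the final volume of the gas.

35.0 L

T₁ = P₁V₁/(nR) = 445×7.12/(0.970×8.314) = 393 K.
Isothermal: T stays 393 K; PV = const ⇒ V₂ = 35.0 L, P₂ = 90.6 kPa.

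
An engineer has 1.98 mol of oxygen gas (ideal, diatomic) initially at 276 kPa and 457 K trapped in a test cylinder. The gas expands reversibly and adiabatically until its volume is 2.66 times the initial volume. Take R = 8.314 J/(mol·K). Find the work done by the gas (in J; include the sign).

V₁ = nRT₁/P₁ = 1.98×8.314×457/276 = 27.3 L.
Adiabatic: TV^(γ−1) = const ⇒ T₂ = 457×(0.376)^0.400 = 309 K; PV^γ = const ⇒ P₂ = 70.2 kPa.
ΔU = nCvΔT = 1.98×20.8×(309−457) = -6090 J.
Q = 0 for an adiabatic process, so W = −ΔU = 6090 J.

6090 J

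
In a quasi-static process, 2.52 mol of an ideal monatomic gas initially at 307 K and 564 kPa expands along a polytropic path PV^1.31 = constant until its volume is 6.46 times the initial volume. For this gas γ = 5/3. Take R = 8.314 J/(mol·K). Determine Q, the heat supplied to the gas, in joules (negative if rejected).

4880 J

V₁ = nRT₁/P₁ = 2.52×8.314×307/564 = 11.4 L.
Polytropic n=1.31: T₂ = T₁(V₁/V₂)^(n−1) = 307×(0.155)^0.31 = 172 K; P₂ = P₁(V₁/V₂)^n = 49.0 kPa.
W = (P₁V₁−P₂V₂)/(n−1) = (564×11.4−49.0×73.7)/0.31 = 9110 J.
ΔU = nCvΔT = 2.52×12.5×(172−307) = -4240 J.
Q = ΔU + W = 4880 J.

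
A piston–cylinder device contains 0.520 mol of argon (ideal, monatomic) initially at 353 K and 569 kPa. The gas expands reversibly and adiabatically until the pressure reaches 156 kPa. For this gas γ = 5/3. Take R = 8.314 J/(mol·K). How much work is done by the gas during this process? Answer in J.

925 J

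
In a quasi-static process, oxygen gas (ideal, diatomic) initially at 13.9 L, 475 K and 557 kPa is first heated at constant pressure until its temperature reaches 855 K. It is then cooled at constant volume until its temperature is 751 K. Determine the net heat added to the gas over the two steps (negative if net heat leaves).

17400 J

n = P₁V₁/(RT₁) = 557×13.9/(8.314×475) = 1.96 mol.
Step 1 — Isobaric: P stays 557 kPa; V/T = const ⇒ T₂ = 855 K, V₂ = 25.0 L.
W = PΔV = 557×(25.0−13.9) kPa·L = 6190 J.
ΔU = nCvΔT = 1.96×20.8×(855−475) = 15500 J.
Q = ΔU + W = nCpΔT = 21700 J.
State after step 1: P = 557 kPa, V = 25.0 L, T = 855 K.
Step 2 — Isochoric: V stays 25.0 L; P/T = const ⇒ T₂ = 751 K, P₂ = 489 kPa.
W = 0 (no volume change).
ΔU = nCvΔT = 1.96×20.8×(751−855) = -4240 J.
Q = ΔU = -4240 J.
Net over both steps: W = 6190 J, Q = 17400 J, ΔU = 11200 J.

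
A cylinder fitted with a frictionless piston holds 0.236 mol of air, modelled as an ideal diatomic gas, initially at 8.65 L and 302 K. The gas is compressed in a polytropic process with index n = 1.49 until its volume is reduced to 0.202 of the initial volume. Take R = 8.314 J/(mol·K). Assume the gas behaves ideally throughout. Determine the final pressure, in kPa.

P₁ = nRT₁/V₁ = 0.236×8.314×302/8.65 = 68.5 kPa.
Polytropic n=1.49: T₂ = T₁(V₁/V₂)^(n−1) = 302×(4.95)^0.49 = 661 K; P₂ = P₁(V₁/V₂)^n = 743 kPa.

743 kPa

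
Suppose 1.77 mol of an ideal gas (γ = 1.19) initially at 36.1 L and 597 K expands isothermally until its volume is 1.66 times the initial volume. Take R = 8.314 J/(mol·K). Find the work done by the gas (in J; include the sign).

4450 J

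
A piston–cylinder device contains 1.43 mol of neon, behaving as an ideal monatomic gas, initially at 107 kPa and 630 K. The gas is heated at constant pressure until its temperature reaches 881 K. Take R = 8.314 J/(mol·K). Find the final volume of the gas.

V₁ = nRT₁/P₁ = 1.43×8.314×630/107 = 70.0 L.
Isobaric: P stays 107 kPa; V/T = const ⇒ T₂ = 881 K, V₂ = 97.9 L.

97.9 L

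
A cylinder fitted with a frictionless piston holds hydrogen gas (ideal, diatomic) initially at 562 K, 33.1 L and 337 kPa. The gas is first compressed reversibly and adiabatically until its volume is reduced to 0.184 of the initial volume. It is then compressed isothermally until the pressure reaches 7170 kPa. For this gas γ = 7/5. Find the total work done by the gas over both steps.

-42100 J

n = P₁V₁/(RT₁) = 337×33.1/(8.314×562) = 2.39 mol.
Step 1 — Adiabatic: TV^(γ−1) = const ⇒ T₂ = 562×(5.43)^0.400 = 1110 K; PV^γ = const ⇒ P₂ = 3600 kPa.
ΔU = nCvΔT = 2.39×20.8×(1110−562) = 27000 J.
Q = 0 for an adiabatic process, so W = −ΔU = -27000 J.
State after step 1: P = 3600 kPa, V = 6.09 L, T = 1110 K.
Step 2 — Isothermal: T stays 1110 K; PV = const ⇒ V₂ = 3.06 L, P₂ = 7170 kPa.
ΔU = 0 (ideal gas, T constant).
W = nRT ln(V₂/V₁) = 2.39×8.314×1110×ln(0.503) = -15100 J.
Q = ΔU + W = -15100 J.
Net over both steps: W = -42100 J, Q = -15100 J, ΔU = 27000 J.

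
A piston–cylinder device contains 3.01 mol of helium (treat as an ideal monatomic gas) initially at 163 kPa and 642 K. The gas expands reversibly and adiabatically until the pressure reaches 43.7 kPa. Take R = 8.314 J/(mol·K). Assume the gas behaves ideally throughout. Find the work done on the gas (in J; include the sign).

V₁ = nRT₁/P₁ = 3.01×8.314×642/163 = 98.6 L.
Adiabatic: T₂/T₁ = (P₂/P₁)^((γ−1)/γ) ⇒ T₂ = 642×(0.268)^0.400 = 379 K; V₂ = 217 L.
ΔU = nCvΔT = 3.01×12.5×(379−642) = -9870 J.
Q = 0 for an adiabatic process, so W = −ΔU = 9870 J.
Work done on the gas = −W_by = -9870 J.

-9870 J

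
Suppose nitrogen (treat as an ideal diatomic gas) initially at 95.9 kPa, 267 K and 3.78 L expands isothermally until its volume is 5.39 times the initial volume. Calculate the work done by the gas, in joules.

n = P₁V₁/(RT₁) = 95.9×3.78/(8.314×267) = 0.163 mol.
Isothermal: T stays 267 K; PV = const ⇒ V₂ = 20.4 L, P₂ = 17.8 kPa.
W = nRT ln(V₂/V₁) = 0.163×8.314×267×ln(5.39) = 611 J.

611 J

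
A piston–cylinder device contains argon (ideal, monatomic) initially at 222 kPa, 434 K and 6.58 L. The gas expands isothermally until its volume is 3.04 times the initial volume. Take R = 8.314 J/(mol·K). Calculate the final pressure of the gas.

73.0 kPa

Isothermal: T stays 434 K; PV = const ⇒ V₂ = 20.0 L, P₂ = 73.0 kPa.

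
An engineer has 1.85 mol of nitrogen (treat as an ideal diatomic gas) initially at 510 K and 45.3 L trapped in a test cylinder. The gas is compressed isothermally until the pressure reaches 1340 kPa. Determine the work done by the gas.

P₁ = nRT₁/V₁ = 1.85×8.314×510/45.3 = 173 kPa.
Isothermal: T stays 510 K; PV = const ⇒ V₂ = 5.85 L, P₂ = 1340 kPa.
W = nRT ln(V₂/V₁) = 1.85×8.314×510×ln(0.129) = -16100 J.

-16100 J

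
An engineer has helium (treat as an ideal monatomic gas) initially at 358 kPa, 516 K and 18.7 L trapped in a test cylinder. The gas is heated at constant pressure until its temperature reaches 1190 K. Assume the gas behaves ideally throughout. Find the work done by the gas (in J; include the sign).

8740 J

n = P₁V₁/(RT₁) = 358×18.7/(8.314×516) = 1.56 mol.
Isobaric: P stays 358 kPa; V/T = const ⇒ T₂ = 1190 K, V₂ = 43.1 L.
W = PΔV = 358×(43.1−18.7) kPa·L = 8740 J.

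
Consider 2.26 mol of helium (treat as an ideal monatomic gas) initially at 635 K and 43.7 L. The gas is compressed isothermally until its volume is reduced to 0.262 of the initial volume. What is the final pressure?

1040 kPa

P₁ = nRT₁/V₁ = 2.26×8.314×635/43.7 = 273 kPa.
Isothermal: T stays 635 K; PV = const ⇒ V₂ = 11.4 L, P₂ = 1040 kPa.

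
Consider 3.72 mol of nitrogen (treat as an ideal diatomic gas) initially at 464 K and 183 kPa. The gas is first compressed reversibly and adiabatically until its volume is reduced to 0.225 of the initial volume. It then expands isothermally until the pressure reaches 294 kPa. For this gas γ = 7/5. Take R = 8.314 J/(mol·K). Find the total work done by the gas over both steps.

12800 J

V₁ = nRT₁/P₁ = 3.72×8.314×464/183 = 78.4 L.
Step 1 — Adiabatic: TV^(γ−1) = const ⇒ T₂ = 464×(4.44)^0.400 = 843 K; PV^γ = const ⇒ P₂ = 1480 kPa.
ΔU = nCvΔT = 3.72×20.8×(843−464) = 29300 J.
Q = 0 for an adiabatic process, so W = −ΔU = -29300 J.
State after step 1: P = 1480 kPa, V = 17.6 L, T = 843 K.
Step 2 — Isothermal: T stays 843 K; PV = const ⇒ V₂ = 88.6 L, P₂ = 294 kPa.
ΔU = 0 (ideal gas, T constant).
W = nRT ln(V₂/V₁) = 3.72×8.314×843×ln(5.02) = 42100 J.
Q = ΔU + W = 42100 J.
Net over both steps: W = 12800 J, Q = 42100 J, ΔU = 29300 J.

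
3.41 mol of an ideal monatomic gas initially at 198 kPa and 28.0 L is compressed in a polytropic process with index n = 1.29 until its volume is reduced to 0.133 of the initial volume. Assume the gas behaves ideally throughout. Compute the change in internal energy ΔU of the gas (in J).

T₁ = P₁V₁/(nR) = 198×28.0/(3.41×8.314) = 196 K.
Polytropic n=1.29: T₂ = T₁(V₁/V₂)^(n−1) = 196×(7.52)^0.29 = 351 K; P₂ = P₁(V₁/V₂)^n = 2670 kPa.
For an ideal gas ΔU = nCvΔT with Cv = (3/2)R = 12.5 J/(mol·K).
ΔU = 3.41×12.5×(351−196) = 6610 J.

6610 J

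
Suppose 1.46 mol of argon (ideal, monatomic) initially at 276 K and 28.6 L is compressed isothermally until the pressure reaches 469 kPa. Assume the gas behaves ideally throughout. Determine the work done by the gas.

P₁ = nRT₁/V₁ = 1.46×8.314×276/28.6 = 117 kPa.
Isothermal: T stays 276 K; PV = const ⇒ V₂ = 7.14 L, P₂ = 469 kPa.
W = nRT ln(V₂/V₁) = 1.46×8.314×276×ln(0.250) = -4650 J.

-4650 J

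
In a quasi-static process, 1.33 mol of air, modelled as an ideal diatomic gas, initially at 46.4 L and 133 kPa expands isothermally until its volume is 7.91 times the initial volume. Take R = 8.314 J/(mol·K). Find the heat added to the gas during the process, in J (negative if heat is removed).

T₁ = P₁V₁/(nR) = 133×46.4/(1.33×8.314) = 558 K.
Isothermal: T stays 558 K; PV = const ⇒ V₂ = 367 L, P₂ = 16.8 kPa.
ΔU = 0 (ideal gas, T constant).
W = nRT ln(V₂/V₁) = 1.33×8.314×558×ln(7.91) = 12800 J.
Q = ΔU + W = 12800 J.

12800 J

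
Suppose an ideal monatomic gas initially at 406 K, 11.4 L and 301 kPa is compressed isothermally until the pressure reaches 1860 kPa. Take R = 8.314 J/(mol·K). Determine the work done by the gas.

n = P₁V₁/(RT₁) = 301×11.4/(8.314×406) = 1.02 mol.
Isothermal: T stays 406 K; PV = const ⇒ V₂ = 1.84 L, P₂ = 1860 kPa.
W = nRT ln(V₂/V₁) = 1.02×8.314×406×ln(0.162) = -6250 J.

-6250 J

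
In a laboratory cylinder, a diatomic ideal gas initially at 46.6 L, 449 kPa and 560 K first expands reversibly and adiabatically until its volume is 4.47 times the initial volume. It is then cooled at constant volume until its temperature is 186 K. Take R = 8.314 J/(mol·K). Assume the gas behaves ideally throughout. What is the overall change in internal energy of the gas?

n = P₁V₁/(RT₁) = 449×46.6/(8.314×560) = 4.49 mol.
Step 1 — Adiabatic: TV^(γ−1) = const ⇒ T₂ = 560×(0.224)^0.400 = 308 K; PV^γ = const ⇒ P₂ = 55.2 kPa.
ΔU = nCvΔT = 4.49×20.8×(308−560) = -23600 J.
Q = 0 for an adiabatic process, so W = −ΔU = 23600 J.
State after step 1: P = 55.2 kPa, V = 208 L, T = 308 K.
Step 2 — Isochoric: V stays 208 L; P/T = const ⇒ T₂ = 186 K, P₂ = 33.4 kPa.
W = 0 (no volume change).
ΔU = nCvΔT = 4.49×20.8×(186−308) = -11400 J.
Q = ΔU = -11400 J.
Net over both steps: W = 23600 J, Q = -11400 J, ΔU = -34900 J.

-34900 J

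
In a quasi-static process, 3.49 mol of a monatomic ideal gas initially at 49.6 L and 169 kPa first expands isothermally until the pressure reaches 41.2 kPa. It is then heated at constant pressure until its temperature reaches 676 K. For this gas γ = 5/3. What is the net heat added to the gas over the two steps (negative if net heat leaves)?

T₁ = P₁V₁/(nR) = 169×49.6/(3.49×8.314) = 289 K.
Step 1 — Isothermal: T stays 289 K; PV = const ⇒ V₂ = 203 L, P₂ = 41.2 kPa.
ΔU = 0 (ideal gas, T constant).
W = nRT ln(V₂/V₁) = 3.49×8.314×289×ln(4.10) = 11800 J.
Q = ΔU + W = 11800 J.
State after step 1: P = 41.2 kPa, V = 203 L, T = 289 K.
Step 2 — Isobaric: P stays 41.2 kPa; V/T = const ⇒ T₂ = 676 K, V₂ = 476 L.
W = PΔV = 41.2×(476−203) kPa·L = 11200 J.
ΔU = nCvΔT = 3.49×12.5×(676−289) = 16800 J.
Q = ΔU + W = nCpΔT = 28100 J.
Net over both steps: W = 23100 J, Q = 39900 J, ΔU = 16800 J.

39900 J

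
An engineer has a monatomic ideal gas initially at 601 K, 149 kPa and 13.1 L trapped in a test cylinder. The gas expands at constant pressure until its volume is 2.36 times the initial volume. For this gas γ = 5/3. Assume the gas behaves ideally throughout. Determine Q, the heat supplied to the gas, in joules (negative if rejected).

n = P₁V₁/(RT₁) = 149×13.1/(8.314×601) = 0.391 mol.
Isobaric: P stays 149 kPa; V/T = const ⇒ T₂ = 1420 K, V₂ = 30.9 L.
W = PΔV = 149×(30.9−13.1) kPa·L = 2650 J.
ΔU = nCvΔT = 0.391×12.5×(1420−601) = 3980 J.
Q = ΔU + W = nCpΔT = 6640 J.

6640 J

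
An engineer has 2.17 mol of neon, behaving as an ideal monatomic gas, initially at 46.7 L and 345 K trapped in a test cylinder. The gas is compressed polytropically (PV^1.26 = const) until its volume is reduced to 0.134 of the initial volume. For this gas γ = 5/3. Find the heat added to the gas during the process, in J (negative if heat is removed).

P₁ = nRT₁/V₁ = 2.17×8.314×345/46.7 = 133 kPa.
Polytropic n=1.26: T₂ = T₁(V₁/V₂)^(n−1) = 345×(7.46)^0.26 = 582 K; P₂ = P₁(V₁/V₂)^n = 1680 kPa.
W = (P₁V₁−P₂V₂)/(n−1) = (133×46.7−1680×6.26)/0.26 = -16400 J.
ΔU = nCvΔT = 2.17×12.5×(582−345) = 6410 J.
Q = ΔU + W = -10000 J.

-10000 J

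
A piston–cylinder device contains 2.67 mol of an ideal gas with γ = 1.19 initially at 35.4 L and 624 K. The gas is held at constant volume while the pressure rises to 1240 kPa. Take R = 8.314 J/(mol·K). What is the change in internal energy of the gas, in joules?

158000 J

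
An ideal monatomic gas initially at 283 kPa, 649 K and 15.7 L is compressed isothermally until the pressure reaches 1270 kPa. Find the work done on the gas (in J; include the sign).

6670 J

n = P₁V₁/(RT₁) = 283×15.7/(8.314×649) = 0.823 mol.
Isothermal: T stays 649 K; PV = const ⇒ V₂ = 3.50 L, P₂ = 1270 kPa.
W = nRT ln(V₂/V₁) = 0.823×8.314×649×ln(0.223) = -6670 J.
Work done on the gas = −W_by = 6670 J.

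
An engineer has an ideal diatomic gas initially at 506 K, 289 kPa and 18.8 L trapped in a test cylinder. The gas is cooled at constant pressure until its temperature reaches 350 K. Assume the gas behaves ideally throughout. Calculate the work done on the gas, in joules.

1680 J

n = P₁V₁/(RT₁) = 289×18.8/(8.314×506) = 1.29 mol.
Isobaric: P stays 289 kPa; V/T = const ⇒ T₂ = 350 K, V₂ = 13.0 L.
W = PΔV = 289×(13.0−18.8) kPa·L = -1680 J.
Work done on the gas = −W_by = 1680 J.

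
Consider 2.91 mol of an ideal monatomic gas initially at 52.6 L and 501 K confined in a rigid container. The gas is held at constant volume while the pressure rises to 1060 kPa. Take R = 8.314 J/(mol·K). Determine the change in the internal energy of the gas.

65500 J

P₁ = nRT₁/V₁ = 2.91×8.314×501/52.6 = 230 kPa.
Isochoric: V stays 52.6 L; P/T = const ⇒ T₂ = 2300 K, P₂ = 1060 kPa.
For an ideal gas ΔU = nCvΔT with Cv = (3/2)R = 12.5 J/(mol·K).
ΔU = 2.91×12.5×(2300−501) = 65500 J.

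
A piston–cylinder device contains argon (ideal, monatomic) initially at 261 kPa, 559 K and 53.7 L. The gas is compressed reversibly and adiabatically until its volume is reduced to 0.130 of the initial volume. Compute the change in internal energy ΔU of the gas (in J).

60900 J

n = P₁V₁/(RT₁) = 261×53.7/(8.314×559) = 3.02 mol.
Adiabatic: TV^(γ−1) = const ⇒ T₂ = 559×(7.69)^0.667 = 2180 K; PV^γ = const ⇒ P₂ = 7820 kPa.
For an ideal gas ΔU = nCvΔT with Cv = (3/2)R = 12.5 J/(mol·K).
ΔU = 3.02×12.5×(2180−559) = 60900 J.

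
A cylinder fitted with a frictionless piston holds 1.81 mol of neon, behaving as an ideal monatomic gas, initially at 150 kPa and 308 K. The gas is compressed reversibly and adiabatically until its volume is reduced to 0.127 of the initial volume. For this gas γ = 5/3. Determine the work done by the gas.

V₁ = nRT₁/P₁ = 1.81×8.314×308/150 = 30.9 L.
Adiabatic: TV^(γ−1) = const ⇒ T₂ = 308×(7.87)^0.667 = 1220 K; PV^γ = const ⇒ P₂ = 4670 kPa.
ΔU = nCvΔT = 1.81×12.5×(1220−308) = 20600 J.
Q = 0 for an adiabatic process, so W = −ΔU = -20600 J.

-20600 J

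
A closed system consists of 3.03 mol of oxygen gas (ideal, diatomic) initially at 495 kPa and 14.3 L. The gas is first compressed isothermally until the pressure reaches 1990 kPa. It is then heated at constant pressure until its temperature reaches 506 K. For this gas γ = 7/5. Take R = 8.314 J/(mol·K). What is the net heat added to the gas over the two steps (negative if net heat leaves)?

9990 J

T₁ = P₁V₁/(nR) = 495×14.3/(3.03×8.314) = 281 K.
Step 1 — Isothermal: T stays 281 K; PV = const ⇒ V₂ = 3.56 L, P₂ = 1990 kPa.
ΔU = 0 (ideal gas, T constant).
W = nRT ln(V₂/V₁) = 3.03×8.314×281×ln(0.249) = -9850 J.
Q = ΔU + W = -9850 J.
State after step 1: P = 1990 kPa, V = 3.56 L, T = 281 K.
Step 2 — Isobaric: P stays 1990 kPa; V/T = const ⇒ T₂ = 506 K, V₂ = 6.41 L.
W = PΔV = 1990×(6.41−3.56) kPa·L = 5670 J.
ΔU = nCvΔT = 3.03×20.8×(506−281) = 14200 J.
Q = ΔU + W = nCpΔT = 19800 J.
Net over both steps: W = -4180 J, Q = 9990 J, ΔU = 14200 J.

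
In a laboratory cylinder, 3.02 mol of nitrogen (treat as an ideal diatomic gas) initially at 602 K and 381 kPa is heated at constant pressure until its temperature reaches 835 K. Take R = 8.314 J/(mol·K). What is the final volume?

55.0 L

V₁ = nRT₁/P₁ = 3.02×8.314×602/381 = 39.7 L.
Isobaric: P stays 381 kPa; V/T = const ⇒ T₂ = 835 K, V₂ = 55.0 L.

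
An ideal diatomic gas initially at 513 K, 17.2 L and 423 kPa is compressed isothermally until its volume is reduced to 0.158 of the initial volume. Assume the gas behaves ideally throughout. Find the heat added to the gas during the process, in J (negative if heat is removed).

-13400 J

n = P₁V₁/(RT₁) = 423×17.2/(8.314×513) = 1.71 mol.
Isothermal: T stays 513 K; PV = const ⇒ V₂ = 2.72 L, P₂ = 2680 kPa.
ΔU = 0 (ideal gas, T constant).
W = nRT ln(V₂/V₁) = 1.71×8.314×513×ln(0.158) = -13400 J.
Q = ΔU + W = -13400 J.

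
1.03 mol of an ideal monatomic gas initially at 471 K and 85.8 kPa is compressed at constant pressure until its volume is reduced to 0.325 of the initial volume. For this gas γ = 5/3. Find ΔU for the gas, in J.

-4080 J

V₁ = nRT₁/P₁ = 1.03×8.314×471/85.8 = 47.0 L.
Isobaric: P stays 85.8 kPa; V/T = const ⇒ T₂ = 153 K, V₂ = 15.3 L.
For an ideal gas ΔU = nCvΔT with Cv = (3/2)R = 12.5 J/(mol·K).
ΔU = 1.03×12.5×(153−471) = -4080 J.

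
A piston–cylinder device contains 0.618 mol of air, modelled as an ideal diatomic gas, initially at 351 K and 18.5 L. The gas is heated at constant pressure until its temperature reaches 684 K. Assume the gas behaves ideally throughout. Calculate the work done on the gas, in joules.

-1710 J

P₁ = nRT₁/V₁ = 0.618×8.314×351/18.5 = 97.5 kPa.
Isobaric: P stays 97.5 kPa; V/T = const ⇒ T₂ = 684 K, V₂ = 36.1 L.
W = PΔV = 97.5×(36.1−18.5) kPa·L = 1710 J.
Work done on the gas = −W_by = -1710 J.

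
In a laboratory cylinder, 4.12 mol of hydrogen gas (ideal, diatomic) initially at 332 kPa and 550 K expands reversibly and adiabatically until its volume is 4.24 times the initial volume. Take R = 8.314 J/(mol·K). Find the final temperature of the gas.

309 K

V₁ = nRT₁/P₁ = 4.12×8.314×550/332 = 56.7 L.
Adiabatic: TV^(γ−1) = const ⇒ T₂ = 550×(0.236)^0.400 = 309 K; PV^γ = const ⇒ P₂ = 43.9 kPa.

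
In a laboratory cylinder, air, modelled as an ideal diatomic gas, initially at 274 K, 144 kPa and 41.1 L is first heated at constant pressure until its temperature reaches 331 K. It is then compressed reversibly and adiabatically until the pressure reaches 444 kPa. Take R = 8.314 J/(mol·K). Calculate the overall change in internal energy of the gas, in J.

9860 J

n = P₁V₁/(RT₁) = 144×41.1/(8.314×274) = 2.60 mol.
Step 1 — Isobaric: P stays 144 kPa; V/T = const ⇒ T₂ = 331 K, V₂ = 49.6 L.
W = PΔV = 144×(49.6−41.1) kPa·L = 1230 J.
ΔU = nCvΔT = 2.60×20.8×(331−274) = 3080 J.
Q = ΔU + W = nCpΔT = 4310 J.
State after step 1: P = 144 kPa, V = 49.6 L, T = 331 K.
Step 2 — Adiabatic: T₂/T₁ = (P₂/P₁)^((γ−1)/γ) ⇒ T₂ = 331×(3.08)^0.286 = 457 K; V₂ = 22.2 L.
ΔU = nCvΔT = 2.60×20.8×(457−331) = 6780 J.
Q = 0 for an adiabatic process, so W = −ΔU = -6780 J.
Net over both steps: W = -5550 J, Q = 4310 J, ΔU = 9860 J.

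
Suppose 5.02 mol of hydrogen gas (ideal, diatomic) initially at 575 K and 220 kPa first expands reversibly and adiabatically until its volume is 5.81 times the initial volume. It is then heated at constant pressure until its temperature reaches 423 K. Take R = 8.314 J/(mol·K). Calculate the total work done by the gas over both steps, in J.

V₁ = nRT₁/P₁ = 5.02×8.314×575/220 = 109 L.
Step 1 — Adiabatic: TV^(γ−1) = const ⇒ T₂ = 575×(0.172)^0.400 = 284 K; PV^γ = const ⇒ P₂ = 18.7 kPa.
ΔU = nCvΔT = 5.02×20.8×(284−575) = -30300 J.
Q = 0 for an adiabatic process, so W = −ΔU = 30300 J.
State after step 1: P = 18.7 kPa, V = 634 L, T = 284 K.
Step 2 — Isobaric: P stays 18.7 kPa; V/T = const ⇒ T₂ = 423 K, V₂ = 942 L.
W = PΔV = 18.7×(942−634) kPa·L = 5780 J.
ΔU = nCvΔT = 5.02×20.8×(423−284) = 14500 J.
Q = ΔU + W = nCpΔT = 20200 J.
Net over both steps: W = 36100 J, Q = 20200 J, ΔU = -15900 J.

36100 J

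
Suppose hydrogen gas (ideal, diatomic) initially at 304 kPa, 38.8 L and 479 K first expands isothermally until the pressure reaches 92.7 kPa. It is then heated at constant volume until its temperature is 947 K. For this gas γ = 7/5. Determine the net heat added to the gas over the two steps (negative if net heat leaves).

42800 J

n = P₁V₁/(RT₁) = 304×38.8/(8.314×479) = 2.96 mol.
Step 1 — Isothermal: T stays 479 K; PV = const ⇒ V₂ = 127 L, P₂ = 92.7 kPa.
ΔU = 0 (ideal gas, T constant).
W = nRT ln(V₂/V₁) = 2.96×8.314×479×ln(3.28) = 14000 J.
Q = ΔU + W = 14000 J.
State after step 1: P = 92.7 kPa, V = 127 L, T = 479 K.
Step 2 — Isochoric: V stays 127 L; P/T = const ⇒ T₂ = 947 K, P₂ = 183 kPa.
W = 0 (no volume change).
ΔU = nCvΔT = 2.96×20.8×(947−479) = 28800 J.
Q = ΔU = 28800 J.
Net over both steps: W = 14000 J, Q = 42800 J, ΔU = 28800 J.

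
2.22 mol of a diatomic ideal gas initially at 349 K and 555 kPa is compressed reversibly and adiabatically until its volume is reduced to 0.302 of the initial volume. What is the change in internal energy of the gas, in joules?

9890 J

V₁ = nRT₁/P₁ = 2.22×8.314×349/555 = 11.6 L.
Adiabatic: TV^(γ−1) = const ⇒ T₂ = 349×(3.31)^0.400 = 563 K; PV^γ = const ⇒ P₂ = 2970 kPa.
For an ideal gas ΔU = nCvΔT with Cv = (5/2)R = 20.8 J/(mol·K).
ΔU = 2.22×20.8×(563−349) = 9890 J.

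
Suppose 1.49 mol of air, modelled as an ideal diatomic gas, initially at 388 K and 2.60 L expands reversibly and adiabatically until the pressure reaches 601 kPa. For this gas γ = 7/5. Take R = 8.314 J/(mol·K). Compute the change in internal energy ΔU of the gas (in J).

-3300 J

P₁ = nRT₁/V₁ = 1.49×8.314×388/2.60 = 1850 kPa.
Adiabatic: T₂/T₁ = (P₂/P₁)^((γ−1)/γ) ⇒ T₂ = 388×(0.325)^0.286 = 281 K; V₂ = 5.80 L.
For an ideal gas ΔU = nCvΔT with Cv = (5/2)R = 20.8 J/(mol·K).
ΔU = 1.49×20.8×(281−388) = -3300 J.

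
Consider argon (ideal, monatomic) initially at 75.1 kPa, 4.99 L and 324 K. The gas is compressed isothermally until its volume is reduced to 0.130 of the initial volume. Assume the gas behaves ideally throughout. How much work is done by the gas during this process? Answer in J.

-765 J

n = P₁V₁/(RT₁) = 75.1×4.99/(8.314×324) = 0.139 mol.
Isothermal: T stays 324 K; PV = const ⇒ V₂ = 0.649 L, P₂ = 578 kPa.
W = nRT ln(V₂/V₁) = 0.139×8.314×324×ln(0.130) = -765 J.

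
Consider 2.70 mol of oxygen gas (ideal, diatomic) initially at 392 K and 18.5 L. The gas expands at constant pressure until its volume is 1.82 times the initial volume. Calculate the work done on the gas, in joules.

-7220 J

P₁ = nRT₁/V₁ = 2.70×8.314×392/18.5 = 476 kPa.
Isobaric: P stays 476 kPa; V/T = const ⇒ T₂ = 713 K, V₂ = 33.7 L.
W = PΔV = 476×(33.7−18.5) kPa·L = 7220 J.
Work done on the gas = −W_by = -7220 J.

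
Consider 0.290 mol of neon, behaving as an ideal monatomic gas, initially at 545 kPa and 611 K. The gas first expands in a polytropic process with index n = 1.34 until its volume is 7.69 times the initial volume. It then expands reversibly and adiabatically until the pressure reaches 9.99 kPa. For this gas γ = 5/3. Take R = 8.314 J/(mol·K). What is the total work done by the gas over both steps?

2610 J

V₁ = nRT₁/P₁ = 0.290×8.314×611/545 = 2.70 L.
Step 1 — Polytropic n=1.34: T₂ = T₁(V₁/V₂)^(n−1) = 611×(0.130)^0.34 = 305 K; P₂ = P₁(V₁/V₂)^n = 35.4 kPa.
W = (P₁V₁−P₂V₂)/(n−1) = (545×2.70−35.4×20.8)/0.34 = 2170 J.
ΔU = nCvΔT = 0.290×12.5×(305−611) = -1110 J.
Q = ΔU + W = 1060 J.
State after step 1: P = 35.4 kPa, V = 20.8 L, T = 305 K.
Step 2 — Adiabatic: T₂/T₁ = (P₂/P₁)^((γ−1)/γ) ⇒ T₂ = 305×(0.282)^0.400 = 184 K; V₂ = 44.4 L.
ΔU = nCvΔT = 0.290×12.5×(184−305) = -439 J.
Q = 0 for an adiabatic process, so W = −ΔU = 439 J.
Net over both steps: W = 2610 J, Q = 1060 J, ΔU = -1540 J.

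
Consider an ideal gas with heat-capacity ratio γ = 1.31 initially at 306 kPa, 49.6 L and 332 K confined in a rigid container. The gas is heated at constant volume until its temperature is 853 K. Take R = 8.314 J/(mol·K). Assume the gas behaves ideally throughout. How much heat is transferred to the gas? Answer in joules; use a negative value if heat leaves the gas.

76800 J

n = P₁V₁/(RT₁) = 306×49.6/(8.314×332) = 5.50 mol.
Isochoric: V stays 49.6 L; P/T = const ⇒ T₂ = 853 K, P₂ = 786 kPa.
W = 0 (no volume change).
ΔU = nCvΔT = 5.50×26.8×(853−332) = 76800 J.
Q = ΔU = 76800 J.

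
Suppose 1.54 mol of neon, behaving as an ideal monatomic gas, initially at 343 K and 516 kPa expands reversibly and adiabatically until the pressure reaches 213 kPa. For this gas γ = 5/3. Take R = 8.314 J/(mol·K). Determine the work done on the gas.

-1960 J

V₁ = nRT₁/P₁ = 1.54×8.314×343/516 = 8.51 L.
Adiabatic: T₂/T₁ = (P₂/P₁)^((γ−1)/γ) ⇒ T₂ = 343×(0.413)^0.400 = 241 K; V₂ = 14.5 L.
ΔU = nCvΔT = 1.54×12.5×(241−343) = -1960 J.
Q = 0 for an adiabatic process, so W = −ΔU = 1960 J.
Work done on the gas = −W_by = -1960 J.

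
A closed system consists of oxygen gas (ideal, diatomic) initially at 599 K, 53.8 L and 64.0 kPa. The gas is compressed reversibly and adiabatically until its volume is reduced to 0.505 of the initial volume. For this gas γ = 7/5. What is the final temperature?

Adiabatic: TV^(γ−1) = const ⇒ T₂ = 599×(1.98)^0.400 = 787 K; PV^γ = const ⇒ P₂ = 167 kPa.

787 K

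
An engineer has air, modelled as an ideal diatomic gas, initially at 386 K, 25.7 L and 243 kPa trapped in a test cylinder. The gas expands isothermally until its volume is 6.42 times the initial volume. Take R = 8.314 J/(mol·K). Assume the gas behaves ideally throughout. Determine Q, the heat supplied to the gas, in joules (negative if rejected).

11600 J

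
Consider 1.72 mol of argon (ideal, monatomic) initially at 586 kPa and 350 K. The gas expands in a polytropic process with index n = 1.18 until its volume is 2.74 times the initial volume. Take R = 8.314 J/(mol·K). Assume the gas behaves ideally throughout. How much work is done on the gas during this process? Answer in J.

V₁ = nRT₁/P₁ = 1.72×8.314×350/586 = 8.54 L.
Polytropic n=1.18: T₂ = T₁(V₁/V₂)^(n−1) = 350×(0.365)^0.18 = 292 K; P₂ = P₁(V₁/V₂)^n = 178 kPa.
W = (P₁V₁−P₂V₂)/(n−1) = (586×8.54−178×23.4)/0.18 = 4610 J.
Work done on the gas = −W_by = -4610 J.

-4610 J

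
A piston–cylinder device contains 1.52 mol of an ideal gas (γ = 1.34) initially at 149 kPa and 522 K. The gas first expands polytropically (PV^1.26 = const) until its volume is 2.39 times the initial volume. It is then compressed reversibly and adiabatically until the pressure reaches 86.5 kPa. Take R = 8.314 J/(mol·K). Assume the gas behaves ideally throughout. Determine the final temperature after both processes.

479 K

V₁ = nRT₁/P₁ = 1.52×8.314×522/149 = 44.3 L.
Step 1 — Polytropic n=1.26: T₂ = T₁(V₁/V₂)^(n−1) = 522×(0.418)^0.26 = 416 K; P₂ = P₁(V₁/V₂)^n = 49.7 kPa.
W = (P₁V₁−P₂V₂)/(n−1) = (149×44.3−49.7×106)/0.26 = 5140 J.
ΔU = nCvΔT = 1.52×24.5×(416−522) = -3930 J.
Q = ΔU + W = 1210 J.
State after step 1: P = 49.7 kPa, V = 106 L, T = 416 K.
Step 2 — Adiabatic: T₂/T₁ = (P₂/P₁)^((γ−1)/γ) ⇒ T₂ = 416×(1.74)^0.254 = 479 K; V₂ = 70.0 L.
ΔU = nCvΔT = 1.52×24.5×(479−416) = 2330 J.
Q = 0 for an adiabatic process, so W = −ΔU = -2330 J.
Net over both steps: W = 2810 J, Q = 1210 J, ΔU = -1600 J.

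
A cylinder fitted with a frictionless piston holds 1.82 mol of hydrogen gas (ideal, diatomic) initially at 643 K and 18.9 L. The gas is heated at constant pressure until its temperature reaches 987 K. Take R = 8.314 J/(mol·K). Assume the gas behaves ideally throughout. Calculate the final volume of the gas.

P₁ = nRT₁/V₁ = 1.82×8.314×643/18.9 = 515 kPa.
Isobaric: P stays 515 kPa; V/T = const ⇒ T₂ = 987 K, V₂ = 29.0 L.

29.0 L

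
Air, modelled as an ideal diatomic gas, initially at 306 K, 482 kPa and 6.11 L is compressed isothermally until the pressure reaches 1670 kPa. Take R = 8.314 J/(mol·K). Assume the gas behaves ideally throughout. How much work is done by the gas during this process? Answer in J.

n = P₁V₁/(RT₁) = 482×6.11/(8.314×306) = 1.16 mol.
Isothermal: T stays 306 K; PV = const ⇒ V₂ = 1.76 L, P₂ = 1670 kPa.
W = nRT ln(V₂/V₁) = 1.16×8.314×306×ln(0.289) = -3660 J.

-3660 J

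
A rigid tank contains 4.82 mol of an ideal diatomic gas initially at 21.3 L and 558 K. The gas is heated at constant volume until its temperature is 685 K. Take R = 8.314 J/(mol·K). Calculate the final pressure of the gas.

P₁ = nRT₁/V₁ = 4.82×8.314×558/21.3 = 1050 kPa.
Isochoric: V stays 21.3 L; P/T = const ⇒ T₂ = 685 K, P₂ = 1290 kPa.

1290 kPa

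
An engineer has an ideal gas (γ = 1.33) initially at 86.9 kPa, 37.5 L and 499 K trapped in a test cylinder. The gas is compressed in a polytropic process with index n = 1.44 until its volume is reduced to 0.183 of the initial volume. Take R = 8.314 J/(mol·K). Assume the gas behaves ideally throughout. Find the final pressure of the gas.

1000 kPa

Polytropic n=1.44: T₂ = T₁(V₁/V₂)^(n−1) = 499×(5.46)^0.44 = 1050 K; P₂ = P₁(V₁/V₂)^n = 1000 kPa.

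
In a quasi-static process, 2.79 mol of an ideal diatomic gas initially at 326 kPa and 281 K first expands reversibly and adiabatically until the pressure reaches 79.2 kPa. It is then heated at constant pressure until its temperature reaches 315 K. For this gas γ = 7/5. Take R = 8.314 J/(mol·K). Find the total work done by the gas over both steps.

8370 J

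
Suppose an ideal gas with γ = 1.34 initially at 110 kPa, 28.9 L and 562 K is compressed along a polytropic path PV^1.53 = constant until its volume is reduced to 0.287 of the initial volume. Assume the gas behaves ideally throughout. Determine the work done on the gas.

5630 J

n = P₁V₁/(RT₁) = 110×28.9/(8.314×562) = 0.680 mol.
Polytropic n=1.53: T₂ = T₁(V₁/V₂)^(n−1) = 562×(3.48)^0.53 = 1090 K; P₂ = P₁(V₁/V₂)^n = 743 kPa.
W = (P₁V₁−P₂V₂)/(n−1) = (110×28.9−743×8.29)/0.53 = -5630 J.
Work done on the gas = −W_by = 5630 J.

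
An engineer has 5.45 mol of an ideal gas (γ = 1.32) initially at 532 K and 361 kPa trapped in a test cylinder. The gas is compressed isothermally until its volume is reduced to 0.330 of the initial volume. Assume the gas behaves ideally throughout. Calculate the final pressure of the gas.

1090 kPa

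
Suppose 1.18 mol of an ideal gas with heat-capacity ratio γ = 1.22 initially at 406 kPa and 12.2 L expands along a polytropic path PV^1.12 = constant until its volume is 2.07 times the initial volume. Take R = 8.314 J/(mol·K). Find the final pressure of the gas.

180 kPa

T₁ = P₁V₁/(nR) = 406×12.2/(1.18×8.314) = 505 K.
Polytropic n=1.12: T₂ = T₁(V₁/V₂)^(n−1) = 505×(0.483)^0.12 = 463 K; P₂ = P₁(V₁/V₂)^n = 180 kPa.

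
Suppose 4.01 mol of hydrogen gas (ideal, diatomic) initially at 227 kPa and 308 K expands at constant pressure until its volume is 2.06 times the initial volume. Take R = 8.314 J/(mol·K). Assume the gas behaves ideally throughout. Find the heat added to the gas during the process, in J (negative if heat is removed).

V₁ = nRT₁/P₁ = 4.01×8.314×308/227 = 45.2 L.
Isobaric: P stays 227 kPa; V/T = const ⇒ T₂ = 634 K, V₂ = 93.2 L.
W = PΔV = 227×(93.2−45.2) kPa·L = 10900 J.
ΔU = nCvΔT = 4.01×20.8×(634−308) = 27200 J.
Q = ΔU + W = nCpΔT = 38100 J.

38100 J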